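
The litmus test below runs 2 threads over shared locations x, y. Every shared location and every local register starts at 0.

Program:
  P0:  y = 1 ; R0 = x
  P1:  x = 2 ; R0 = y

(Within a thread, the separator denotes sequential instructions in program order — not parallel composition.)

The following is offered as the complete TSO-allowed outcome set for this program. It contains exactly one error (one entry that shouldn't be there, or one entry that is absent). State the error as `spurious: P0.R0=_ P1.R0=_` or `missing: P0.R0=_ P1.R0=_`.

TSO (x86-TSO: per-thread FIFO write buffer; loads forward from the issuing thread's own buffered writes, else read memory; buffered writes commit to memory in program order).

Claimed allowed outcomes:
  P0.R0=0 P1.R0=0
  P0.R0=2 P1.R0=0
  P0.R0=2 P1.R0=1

outcome vector order: (P0.R0,P1.R0)
under TSO → (0,0), (0,1), (2,0), (2,1)
TSO∖claimed = {(0,1)}

missing: P0.R0=0 P1.R0=1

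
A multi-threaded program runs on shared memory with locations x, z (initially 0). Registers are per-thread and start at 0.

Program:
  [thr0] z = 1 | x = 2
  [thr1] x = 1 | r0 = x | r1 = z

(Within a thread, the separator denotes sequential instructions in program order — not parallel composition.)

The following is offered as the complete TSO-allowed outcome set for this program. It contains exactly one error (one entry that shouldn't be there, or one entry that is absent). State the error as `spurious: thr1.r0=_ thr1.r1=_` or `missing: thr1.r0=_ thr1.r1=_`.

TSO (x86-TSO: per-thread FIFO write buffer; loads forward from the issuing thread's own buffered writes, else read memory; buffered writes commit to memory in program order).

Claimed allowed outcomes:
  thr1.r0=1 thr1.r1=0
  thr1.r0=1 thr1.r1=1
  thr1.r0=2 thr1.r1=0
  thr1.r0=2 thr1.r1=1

spurious: thr1.r0=2 thr1.r1=0

outcome vector order: (thr1.r0,thr1.r1)
[TSO] allowed = {(1,0); (1,1); (2,1)}
claimed∖TSO = {(2,0)}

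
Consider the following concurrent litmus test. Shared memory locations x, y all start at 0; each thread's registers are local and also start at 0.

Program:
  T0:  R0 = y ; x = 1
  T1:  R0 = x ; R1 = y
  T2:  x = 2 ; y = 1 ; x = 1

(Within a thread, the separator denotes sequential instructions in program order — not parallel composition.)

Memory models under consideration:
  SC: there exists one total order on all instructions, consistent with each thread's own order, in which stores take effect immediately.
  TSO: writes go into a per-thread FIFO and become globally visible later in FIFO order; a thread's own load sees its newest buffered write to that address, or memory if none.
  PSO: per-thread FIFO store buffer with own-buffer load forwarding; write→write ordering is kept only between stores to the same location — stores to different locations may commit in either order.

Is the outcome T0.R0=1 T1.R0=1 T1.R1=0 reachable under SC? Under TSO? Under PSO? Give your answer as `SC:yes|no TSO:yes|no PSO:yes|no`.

outcome vector order: (T0.R0,T1.R0,T1.R1)
SC: 11 outcomes — {000 001 010 011 020 021 100 101 111 120 121}
TSO: 11 outcomes — {000 001 010 011 020 021 100 101 111 120 121}
PSO: 12 outcomes — {000 001 010 011 020 021 100 101 110 111 120 121}
target 110 ∈ {PSO}

SC:no TSO:no PSO:yes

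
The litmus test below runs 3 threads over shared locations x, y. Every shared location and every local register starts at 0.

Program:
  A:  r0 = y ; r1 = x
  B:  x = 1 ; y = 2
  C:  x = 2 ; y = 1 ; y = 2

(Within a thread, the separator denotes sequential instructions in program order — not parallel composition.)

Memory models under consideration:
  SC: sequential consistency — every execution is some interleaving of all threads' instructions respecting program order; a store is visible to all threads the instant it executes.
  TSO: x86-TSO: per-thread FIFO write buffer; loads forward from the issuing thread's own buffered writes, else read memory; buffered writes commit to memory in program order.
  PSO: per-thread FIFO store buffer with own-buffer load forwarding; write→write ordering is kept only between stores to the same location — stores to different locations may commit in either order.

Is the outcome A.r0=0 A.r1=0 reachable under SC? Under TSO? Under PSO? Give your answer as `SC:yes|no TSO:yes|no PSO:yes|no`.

outcome vector order: (A.r0,A.r1)
SC: 7 outcomes — {0/0; 0/1; 0/2; 1/1; 1/2; 2/1; 2/2}
TSO: 7 outcomes — {0/0; 0/1; 0/2; 1/1; 1/2; 2/1; 2/2}
PSO: 9 outcomes — {0/0; 0/1; 0/2; 1/0; 1/1; 1/2; 2/0; 2/1; 2/2}
target 0/0 ∈ {SC,TSO,PSO}

SC:yes TSO:yes PSO:yes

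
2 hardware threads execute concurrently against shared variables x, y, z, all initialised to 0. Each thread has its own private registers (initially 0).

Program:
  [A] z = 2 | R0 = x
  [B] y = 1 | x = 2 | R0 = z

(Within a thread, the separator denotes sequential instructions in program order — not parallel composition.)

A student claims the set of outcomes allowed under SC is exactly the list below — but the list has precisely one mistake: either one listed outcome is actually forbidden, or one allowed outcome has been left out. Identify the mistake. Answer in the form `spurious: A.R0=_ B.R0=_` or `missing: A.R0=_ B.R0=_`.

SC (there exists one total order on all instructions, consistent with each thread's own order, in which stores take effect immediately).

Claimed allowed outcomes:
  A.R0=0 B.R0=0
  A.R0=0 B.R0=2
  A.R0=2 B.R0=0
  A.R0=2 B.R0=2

outcome vector order: (A.R0,B.R0)
SC (3): (0,2) (2,0) (2,2)
claimed∖SC = {(0,0)}

spurious: A.R0=0 B.R0=0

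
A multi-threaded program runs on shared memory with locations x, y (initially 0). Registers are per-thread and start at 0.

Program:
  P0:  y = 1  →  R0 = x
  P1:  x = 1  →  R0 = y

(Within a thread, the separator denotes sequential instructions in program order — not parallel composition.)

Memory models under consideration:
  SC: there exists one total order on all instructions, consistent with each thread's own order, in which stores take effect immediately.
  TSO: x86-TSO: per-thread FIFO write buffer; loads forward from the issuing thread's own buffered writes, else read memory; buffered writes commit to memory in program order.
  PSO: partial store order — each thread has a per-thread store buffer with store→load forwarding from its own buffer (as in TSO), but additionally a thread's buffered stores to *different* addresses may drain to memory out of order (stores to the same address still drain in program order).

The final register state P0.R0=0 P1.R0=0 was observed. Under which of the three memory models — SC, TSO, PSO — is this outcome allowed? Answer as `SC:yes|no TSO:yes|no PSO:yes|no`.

SC:no TSO:yes PSO:yes

outcome vector order: (P0.R0,P1.R0)
under SC → <0 1>, <1 0>, <1 1>
under TSO → <0 0>, <0 1>, <1 0>, <1 1>
under PSO → <0 0>, <0 1>, <1 0>, <1 1>
target <0 0> ∈ {TSO,PSO}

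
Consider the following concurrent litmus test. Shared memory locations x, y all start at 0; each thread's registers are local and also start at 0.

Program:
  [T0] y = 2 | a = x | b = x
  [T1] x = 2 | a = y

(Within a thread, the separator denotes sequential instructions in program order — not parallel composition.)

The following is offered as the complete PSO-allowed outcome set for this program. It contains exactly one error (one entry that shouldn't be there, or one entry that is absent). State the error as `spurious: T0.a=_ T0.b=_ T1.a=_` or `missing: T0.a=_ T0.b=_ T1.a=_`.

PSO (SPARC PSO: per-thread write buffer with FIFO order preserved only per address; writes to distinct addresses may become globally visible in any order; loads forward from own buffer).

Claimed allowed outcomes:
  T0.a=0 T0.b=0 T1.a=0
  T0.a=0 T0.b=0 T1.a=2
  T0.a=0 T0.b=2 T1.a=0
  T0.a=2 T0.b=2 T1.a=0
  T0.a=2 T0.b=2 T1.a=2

outcome vector order: (T0.a,T0.b,T1.a)
PSO: 6 outcomes — {0/0/0, 0/0/2, 0/2/0, 0/2/2, 2/2/0, 2/2/2}
PSO∖claimed = {0/2/2}

missing: T0.a=0 T0.b=2 T1.a=2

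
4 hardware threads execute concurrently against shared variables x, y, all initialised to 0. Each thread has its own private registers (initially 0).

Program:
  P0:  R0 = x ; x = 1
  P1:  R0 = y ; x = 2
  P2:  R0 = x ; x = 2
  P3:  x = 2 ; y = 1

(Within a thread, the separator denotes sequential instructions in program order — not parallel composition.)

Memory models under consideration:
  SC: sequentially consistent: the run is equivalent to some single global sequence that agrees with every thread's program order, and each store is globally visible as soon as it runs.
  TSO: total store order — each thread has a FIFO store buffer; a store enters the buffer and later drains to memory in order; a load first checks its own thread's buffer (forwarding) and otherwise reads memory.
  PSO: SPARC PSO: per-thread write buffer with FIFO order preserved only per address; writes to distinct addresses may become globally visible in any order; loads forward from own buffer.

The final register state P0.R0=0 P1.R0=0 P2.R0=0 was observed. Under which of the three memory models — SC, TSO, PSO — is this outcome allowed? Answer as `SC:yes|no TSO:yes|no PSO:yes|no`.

outcome vector order: (P0.R0,P1.R0,P2.R0)
[SC] allowed = {<0 0 0>, <0 0 1>, <0 0 2>, <0 1 0>, <0 1 1>, <0 1 2>, <2 0 0>, <2 0 1>, <2 0 2>, <2 1 0>, <2 1 1>, <2 1 2>}
[TSO] allowed = {<0 0 0>, <0 0 1>, <0 0 2>, <0 1 0>, <0 1 1>, <0 1 2>, <2 0 0>, <2 0 1>, <2 0 2>, <2 1 0>, <2 1 1>, <2 1 2>}
[PSO] allowed = {<0 0 0>, <0 0 1>, <0 0 2>, <0 1 0>, <0 1 1>, <0 1 2>, <2 0 0>, <2 0 1>, <2 0 2>, <2 1 0>, <2 1 1>, <2 1 2>}
target <0 0 0> ∈ {SC,TSO,PSO}

SC:yes TSO:yes PSO:yes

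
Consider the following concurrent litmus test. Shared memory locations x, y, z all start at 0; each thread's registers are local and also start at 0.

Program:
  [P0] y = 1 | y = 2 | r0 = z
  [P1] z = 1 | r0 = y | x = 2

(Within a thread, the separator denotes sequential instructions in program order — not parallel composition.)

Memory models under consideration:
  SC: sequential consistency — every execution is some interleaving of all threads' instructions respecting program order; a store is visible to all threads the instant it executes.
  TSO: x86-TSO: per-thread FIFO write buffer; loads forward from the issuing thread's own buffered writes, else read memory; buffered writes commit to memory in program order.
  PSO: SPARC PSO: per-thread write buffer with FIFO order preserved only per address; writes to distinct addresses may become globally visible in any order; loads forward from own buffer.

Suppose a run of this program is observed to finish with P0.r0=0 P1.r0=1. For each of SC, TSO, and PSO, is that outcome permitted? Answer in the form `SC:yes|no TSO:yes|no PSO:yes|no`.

outcome vector order: (P0.r0,P1.r0)
[SC] allowed = {02; 10; 11; 12}
[TSO] allowed = {00; 01; 02; 10; 11; 12}
[PSO] allowed = {00; 01; 02; 10; 11; 12}
target 01 ∈ {TSO,PSO}

SC:no TSO:yes PSO:yes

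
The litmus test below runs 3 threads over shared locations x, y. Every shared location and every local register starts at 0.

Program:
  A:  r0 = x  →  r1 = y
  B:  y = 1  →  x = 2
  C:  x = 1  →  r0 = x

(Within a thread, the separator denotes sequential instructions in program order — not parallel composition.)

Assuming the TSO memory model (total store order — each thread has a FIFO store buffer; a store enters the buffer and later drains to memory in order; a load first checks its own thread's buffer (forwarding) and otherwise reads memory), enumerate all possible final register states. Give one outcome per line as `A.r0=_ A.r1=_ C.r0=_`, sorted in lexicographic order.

A.r0=0 A.r1=0 C.r0=1
A.r0=0 A.r1=0 C.r0=2
A.r0=0 A.r1=1 C.r0=1
A.r0=0 A.r1=1 C.r0=2
A.r0=1 A.r1=0 C.r0=1
A.r0=1 A.r1=0 C.r0=2
A.r0=1 A.r1=1 C.r0=1
A.r0=1 A.r1=1 C.r0=2
A.r0=2 A.r1=1 C.r0=1
A.r0=2 A.r1=1 C.r0=2

outcome vector order: (A.r0,A.r1,C.r0)
|TSO outcomes| = 10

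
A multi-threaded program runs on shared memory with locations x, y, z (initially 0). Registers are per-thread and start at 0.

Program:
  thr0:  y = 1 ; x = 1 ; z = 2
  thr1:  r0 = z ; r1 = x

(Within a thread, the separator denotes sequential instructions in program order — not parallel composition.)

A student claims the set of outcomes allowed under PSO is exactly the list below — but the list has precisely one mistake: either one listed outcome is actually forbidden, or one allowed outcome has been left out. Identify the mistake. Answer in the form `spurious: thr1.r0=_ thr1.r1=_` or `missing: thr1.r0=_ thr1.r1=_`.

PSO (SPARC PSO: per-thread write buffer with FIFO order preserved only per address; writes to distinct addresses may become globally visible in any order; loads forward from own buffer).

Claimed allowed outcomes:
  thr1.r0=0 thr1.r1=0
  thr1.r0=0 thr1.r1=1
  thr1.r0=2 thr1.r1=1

missing: thr1.r0=2 thr1.r1=0

outcome vector order: (thr1.r0,thr1.r1)
PSO: 4 outcomes — {0/0, 0/1, 2/0, 2/1}
PSO∖claimed = {2/0}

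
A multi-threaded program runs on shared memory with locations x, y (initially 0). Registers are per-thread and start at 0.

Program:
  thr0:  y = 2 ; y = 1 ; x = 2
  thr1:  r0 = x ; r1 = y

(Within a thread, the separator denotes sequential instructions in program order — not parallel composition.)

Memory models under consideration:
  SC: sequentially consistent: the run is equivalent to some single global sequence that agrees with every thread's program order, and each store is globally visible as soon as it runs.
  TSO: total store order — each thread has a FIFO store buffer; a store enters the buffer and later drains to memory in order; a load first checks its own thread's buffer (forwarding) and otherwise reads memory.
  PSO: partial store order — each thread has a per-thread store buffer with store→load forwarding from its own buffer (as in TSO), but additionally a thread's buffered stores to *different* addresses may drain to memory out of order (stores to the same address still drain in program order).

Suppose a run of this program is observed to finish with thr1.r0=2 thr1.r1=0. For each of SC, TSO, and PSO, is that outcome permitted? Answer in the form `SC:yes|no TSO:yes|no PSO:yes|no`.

outcome vector order: (thr1.r0,thr1.r1)
[SC] allowed = {(0,0) (0,1) (0,2) (2,1)}
[TSO] allowed = {(0,0) (0,1) (0,2) (2,1)}
[PSO] allowed = {(0,0) (0,1) (0,2) (2,0) (2,1) (2,2)}
target (2,0) ∈ {PSO}

SC:no TSO:no PSO:yes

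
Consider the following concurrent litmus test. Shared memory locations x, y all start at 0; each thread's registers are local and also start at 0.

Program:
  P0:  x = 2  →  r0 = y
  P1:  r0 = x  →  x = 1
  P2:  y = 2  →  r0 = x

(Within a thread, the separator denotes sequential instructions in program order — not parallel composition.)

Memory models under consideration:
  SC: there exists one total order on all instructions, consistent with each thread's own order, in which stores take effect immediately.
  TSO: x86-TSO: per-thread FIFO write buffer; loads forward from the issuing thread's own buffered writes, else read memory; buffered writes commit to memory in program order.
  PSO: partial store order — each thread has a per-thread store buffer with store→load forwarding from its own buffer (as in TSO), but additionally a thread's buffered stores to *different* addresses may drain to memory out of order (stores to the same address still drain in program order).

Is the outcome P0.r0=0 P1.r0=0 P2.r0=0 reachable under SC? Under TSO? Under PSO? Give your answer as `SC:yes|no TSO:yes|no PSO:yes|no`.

outcome vector order: (P0.r0,P1.r0,P2.r0)
SC: 10 outcomes — {0/0/1, 0/0/2, 0/2/1, 0/2/2, 2/0/0, 2/0/1, 2/0/2, 2/2/0, 2/2/1, 2/2/2}
TSO: 12 outcomes — {0/0/0, 0/0/1, 0/0/2, 0/2/0, 0/2/1, 0/2/2, 2/0/0, 2/0/1, 2/0/2, 2/2/0, 2/2/1, 2/2/2}
PSO: 12 outcomes — {0/0/0, 0/0/1, 0/0/2, 0/2/0, 0/2/1, 0/2/2, 2/0/0, 2/0/1, 2/0/2, 2/2/0, 2/2/1, 2/2/2}
target 0/0/0 ∈ {TSO,PSO}

SC:no TSO:yes PSO:yes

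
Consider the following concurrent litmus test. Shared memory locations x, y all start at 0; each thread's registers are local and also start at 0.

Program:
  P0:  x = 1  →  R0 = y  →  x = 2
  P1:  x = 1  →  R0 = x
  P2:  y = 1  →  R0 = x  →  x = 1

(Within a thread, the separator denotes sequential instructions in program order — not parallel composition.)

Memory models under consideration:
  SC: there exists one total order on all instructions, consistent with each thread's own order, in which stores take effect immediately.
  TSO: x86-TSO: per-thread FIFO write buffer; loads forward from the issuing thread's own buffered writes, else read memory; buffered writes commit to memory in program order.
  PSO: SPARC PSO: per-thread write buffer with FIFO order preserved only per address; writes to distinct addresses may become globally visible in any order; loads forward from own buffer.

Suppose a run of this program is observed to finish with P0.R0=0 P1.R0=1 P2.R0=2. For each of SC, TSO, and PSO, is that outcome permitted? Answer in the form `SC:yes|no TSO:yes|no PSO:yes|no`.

SC:yes TSO:yes PSO:yes

outcome vector order: (P0.R0,P1.R0,P2.R0)
under SC → 0/1/1 0/1/2 0/2/1 0/2/2 1/1/0 1/1/1 1/1/2 1/2/0 1/2/1 1/2/2
under TSO → 0/1/0 0/1/1 0/1/2 0/2/0 0/2/1 0/2/2 1/1/0 1/1/1 1/1/2 1/2/0 1/2/1 1/2/2
under PSO → 0/1/0 0/1/1 0/1/2 0/2/0 0/2/1 0/2/2 1/1/0 1/1/1 1/1/2 1/2/0 1/2/1 1/2/2
target 0/1/2 ∈ {SC,TSO,PSO}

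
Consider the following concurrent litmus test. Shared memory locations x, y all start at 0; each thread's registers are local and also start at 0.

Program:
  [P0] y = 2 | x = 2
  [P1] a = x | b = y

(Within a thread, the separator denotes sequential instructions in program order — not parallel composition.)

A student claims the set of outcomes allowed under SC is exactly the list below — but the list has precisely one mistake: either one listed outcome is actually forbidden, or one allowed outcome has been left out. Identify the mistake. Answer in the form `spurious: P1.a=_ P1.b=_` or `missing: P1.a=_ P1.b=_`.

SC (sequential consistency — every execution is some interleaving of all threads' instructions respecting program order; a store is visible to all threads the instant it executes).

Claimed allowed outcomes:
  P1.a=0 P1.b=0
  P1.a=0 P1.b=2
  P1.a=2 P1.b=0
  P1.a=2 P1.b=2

outcome vector order: (P1.a,P1.b)
[SC] allowed = {00, 02, 22}
claimed∖SC = {20}

spurious: P1.a=2 P1.b=0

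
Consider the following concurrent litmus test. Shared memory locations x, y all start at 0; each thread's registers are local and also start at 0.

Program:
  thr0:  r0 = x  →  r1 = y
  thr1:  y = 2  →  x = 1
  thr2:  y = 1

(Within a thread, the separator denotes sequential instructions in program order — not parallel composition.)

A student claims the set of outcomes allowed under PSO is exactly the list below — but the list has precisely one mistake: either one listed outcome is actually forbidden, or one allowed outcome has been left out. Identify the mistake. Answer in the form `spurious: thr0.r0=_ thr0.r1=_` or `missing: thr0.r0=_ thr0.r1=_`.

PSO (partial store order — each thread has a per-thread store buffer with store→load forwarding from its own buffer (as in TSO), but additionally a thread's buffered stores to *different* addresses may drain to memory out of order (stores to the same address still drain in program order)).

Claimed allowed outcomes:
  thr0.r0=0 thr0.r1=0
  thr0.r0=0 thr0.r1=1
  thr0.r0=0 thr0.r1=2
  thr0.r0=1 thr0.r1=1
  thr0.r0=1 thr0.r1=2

outcome vector order: (thr0.r0,thr0.r1)
PSO (6): 00 01 02 10 11 12
PSO∖claimed = {10}

missing: thr0.r0=1 thr0.r1=0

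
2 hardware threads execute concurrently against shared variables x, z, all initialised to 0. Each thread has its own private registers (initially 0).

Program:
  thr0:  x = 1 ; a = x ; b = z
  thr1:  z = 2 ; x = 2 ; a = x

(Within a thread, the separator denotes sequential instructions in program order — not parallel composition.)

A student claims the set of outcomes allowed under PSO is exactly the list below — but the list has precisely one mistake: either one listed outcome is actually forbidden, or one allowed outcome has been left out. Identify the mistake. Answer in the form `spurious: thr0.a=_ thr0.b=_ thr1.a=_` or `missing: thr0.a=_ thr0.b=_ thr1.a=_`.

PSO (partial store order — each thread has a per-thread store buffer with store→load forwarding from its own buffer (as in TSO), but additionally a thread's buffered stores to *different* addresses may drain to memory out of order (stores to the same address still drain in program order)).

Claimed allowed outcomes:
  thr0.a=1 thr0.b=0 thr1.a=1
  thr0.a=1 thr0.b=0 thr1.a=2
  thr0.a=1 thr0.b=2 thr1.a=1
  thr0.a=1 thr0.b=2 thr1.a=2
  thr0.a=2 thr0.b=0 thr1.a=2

missing: thr0.a=2 thr0.b=2 thr1.a=2

outcome vector order: (thr0.a,thr0.b,thr1.a)
under PSO → 101, 102, 121, 122, 202, 222
PSO∖claimed = {222}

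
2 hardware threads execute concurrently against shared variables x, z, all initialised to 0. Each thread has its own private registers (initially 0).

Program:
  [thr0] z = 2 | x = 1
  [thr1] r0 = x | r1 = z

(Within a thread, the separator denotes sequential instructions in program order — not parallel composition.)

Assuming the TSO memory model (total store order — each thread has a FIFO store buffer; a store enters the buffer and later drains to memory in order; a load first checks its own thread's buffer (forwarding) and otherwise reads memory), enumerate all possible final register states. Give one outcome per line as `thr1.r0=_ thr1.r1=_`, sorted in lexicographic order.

outcome vector order: (thr1.r0,thr1.r1)
|TSO outcomes| = 3

thr1.r0=0 thr1.r1=0
thr1.r0=0 thr1.r1=2
thr1.r0=1 thr1.r1=2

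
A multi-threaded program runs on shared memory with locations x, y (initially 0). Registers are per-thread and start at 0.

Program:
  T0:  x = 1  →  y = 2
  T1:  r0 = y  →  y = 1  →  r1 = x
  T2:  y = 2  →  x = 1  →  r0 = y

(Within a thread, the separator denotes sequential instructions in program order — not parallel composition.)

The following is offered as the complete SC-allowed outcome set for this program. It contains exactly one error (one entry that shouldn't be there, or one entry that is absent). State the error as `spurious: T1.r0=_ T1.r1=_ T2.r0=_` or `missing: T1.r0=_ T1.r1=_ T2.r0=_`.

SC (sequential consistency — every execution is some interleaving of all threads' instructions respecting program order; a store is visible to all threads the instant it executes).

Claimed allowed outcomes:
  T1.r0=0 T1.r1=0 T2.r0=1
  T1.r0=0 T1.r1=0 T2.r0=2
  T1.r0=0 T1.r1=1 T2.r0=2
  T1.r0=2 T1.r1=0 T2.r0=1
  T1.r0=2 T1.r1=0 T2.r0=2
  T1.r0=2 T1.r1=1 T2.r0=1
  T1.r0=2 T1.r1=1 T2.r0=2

outcome vector order: (T1.r0,T1.r1,T2.r0)
under SC → 0/0/1; 0/0/2; 0/1/1; 0/1/2; 2/0/1; 2/0/2; 2/1/1; 2/1/2
SC∖claimed = {0/1/1}

missing: T1.r0=0 T1.r1=1 T2.r0=1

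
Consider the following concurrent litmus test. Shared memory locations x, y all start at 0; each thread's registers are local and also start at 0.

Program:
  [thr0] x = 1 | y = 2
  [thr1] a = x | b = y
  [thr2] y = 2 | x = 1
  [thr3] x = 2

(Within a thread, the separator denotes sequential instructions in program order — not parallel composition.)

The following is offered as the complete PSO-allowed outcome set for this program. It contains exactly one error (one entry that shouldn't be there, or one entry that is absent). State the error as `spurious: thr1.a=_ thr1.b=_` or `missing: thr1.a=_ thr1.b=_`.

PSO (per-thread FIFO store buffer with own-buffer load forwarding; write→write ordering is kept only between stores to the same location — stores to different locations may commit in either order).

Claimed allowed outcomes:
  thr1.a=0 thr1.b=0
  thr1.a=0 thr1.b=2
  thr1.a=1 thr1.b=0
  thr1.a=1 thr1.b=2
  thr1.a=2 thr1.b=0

missing: thr1.a=2 thr1.b=2

outcome vector order: (thr1.a,thr1.b)
[PSO] allowed = {00, 02, 10, 12, 20, 22}
PSO∖claimed = {22}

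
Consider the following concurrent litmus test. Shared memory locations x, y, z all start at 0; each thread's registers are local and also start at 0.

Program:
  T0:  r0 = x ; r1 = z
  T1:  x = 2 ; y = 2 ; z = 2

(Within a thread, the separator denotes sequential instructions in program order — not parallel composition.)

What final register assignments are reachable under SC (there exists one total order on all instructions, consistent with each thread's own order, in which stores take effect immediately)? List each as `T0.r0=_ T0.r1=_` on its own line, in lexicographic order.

outcome vector order: (T0.r0,T0.r1)
|SC outcomes| = 4

T0.r0=0 T0.r1=0
T0.r0=0 T0.r1=2
T0.r0=2 T0.r1=0
T0.r0=2 T0.r1=2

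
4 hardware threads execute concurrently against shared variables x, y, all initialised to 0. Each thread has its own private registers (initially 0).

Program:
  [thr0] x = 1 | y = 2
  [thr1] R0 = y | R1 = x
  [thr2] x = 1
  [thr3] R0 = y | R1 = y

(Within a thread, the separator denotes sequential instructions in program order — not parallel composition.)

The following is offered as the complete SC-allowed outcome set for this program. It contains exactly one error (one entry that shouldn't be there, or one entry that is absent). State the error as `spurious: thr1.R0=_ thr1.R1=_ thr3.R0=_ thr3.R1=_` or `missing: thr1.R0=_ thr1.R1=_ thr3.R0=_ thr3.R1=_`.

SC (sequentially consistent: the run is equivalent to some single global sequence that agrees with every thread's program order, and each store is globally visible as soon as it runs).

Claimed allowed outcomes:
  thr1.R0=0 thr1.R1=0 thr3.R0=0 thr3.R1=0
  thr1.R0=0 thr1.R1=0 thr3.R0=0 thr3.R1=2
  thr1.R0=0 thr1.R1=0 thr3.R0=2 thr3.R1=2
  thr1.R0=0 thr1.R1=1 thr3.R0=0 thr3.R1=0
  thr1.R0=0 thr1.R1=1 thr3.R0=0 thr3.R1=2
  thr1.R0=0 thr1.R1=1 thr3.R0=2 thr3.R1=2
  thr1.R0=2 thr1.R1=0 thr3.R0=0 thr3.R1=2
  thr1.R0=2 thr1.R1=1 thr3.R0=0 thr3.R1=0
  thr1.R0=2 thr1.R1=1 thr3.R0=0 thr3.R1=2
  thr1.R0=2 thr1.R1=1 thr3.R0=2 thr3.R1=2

outcome vector order: (thr1.R0,thr1.R1,thr3.R0,thr3.R1)
SC (9): 0000; 0002; 0022; 0100; 0102; 0122; 2100; 2102; 2122
claimed∖SC = {2002}

spurious: thr1.R0=2 thr1.R1=0 thr3.R0=0 thr3.R1=2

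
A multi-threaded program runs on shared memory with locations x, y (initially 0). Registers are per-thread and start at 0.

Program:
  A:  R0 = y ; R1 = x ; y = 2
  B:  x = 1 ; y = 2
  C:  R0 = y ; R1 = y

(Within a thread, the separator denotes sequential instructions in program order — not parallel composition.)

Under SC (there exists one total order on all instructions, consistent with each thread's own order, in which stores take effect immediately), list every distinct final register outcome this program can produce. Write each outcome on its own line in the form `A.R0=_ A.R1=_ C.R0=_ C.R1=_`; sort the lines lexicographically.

outcome vector order: (A.R0,A.R1,C.R0,C.R1)
|SC outcomes| = 9

A.R0=0 A.R1=0 C.R0=0 C.R1=0
A.R0=0 A.R1=0 C.R0=0 C.R1=2
A.R0=0 A.R1=0 C.R0=2 C.R1=2
A.R0=0 A.R1=1 C.R0=0 C.R1=0
A.R0=0 A.R1=1 C.R0=0 C.R1=2
A.R0=0 A.R1=1 C.R0=2 C.R1=2
A.R0=2 A.R1=1 C.R0=0 C.R1=0
A.R0=2 A.R1=1 C.R0=0 C.R1=2
A.R0=2 A.R1=1 C.R0=2 C.R1=2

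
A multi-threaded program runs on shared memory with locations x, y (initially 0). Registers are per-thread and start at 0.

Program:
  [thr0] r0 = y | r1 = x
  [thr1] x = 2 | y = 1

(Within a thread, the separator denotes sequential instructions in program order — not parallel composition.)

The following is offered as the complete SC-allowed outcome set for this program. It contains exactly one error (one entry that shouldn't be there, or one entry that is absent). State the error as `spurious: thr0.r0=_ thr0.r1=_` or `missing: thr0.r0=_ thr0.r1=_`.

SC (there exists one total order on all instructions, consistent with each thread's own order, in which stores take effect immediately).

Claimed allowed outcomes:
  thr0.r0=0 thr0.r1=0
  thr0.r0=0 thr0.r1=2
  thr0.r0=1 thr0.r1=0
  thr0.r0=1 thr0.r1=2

spurious: thr0.r0=1 thr0.r1=0

outcome vector order: (thr0.r0,thr0.r1)
under SC → <0 0>; <0 2>; <1 2>
claimed∖SC = {<1 0>}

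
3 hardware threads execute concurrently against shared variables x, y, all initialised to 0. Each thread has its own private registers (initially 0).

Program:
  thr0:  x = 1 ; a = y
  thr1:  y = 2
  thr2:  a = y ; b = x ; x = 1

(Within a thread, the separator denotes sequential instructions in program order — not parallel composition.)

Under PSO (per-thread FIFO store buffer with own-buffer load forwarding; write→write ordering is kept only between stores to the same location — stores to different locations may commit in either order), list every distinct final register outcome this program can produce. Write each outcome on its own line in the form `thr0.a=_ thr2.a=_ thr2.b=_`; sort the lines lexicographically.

outcome vector order: (thr0.a,thr2.a,thr2.b)
|PSO outcomes| = 8

thr0.a=0 thr2.a=0 thr2.b=0
thr0.a=0 thr2.a=0 thr2.b=1
thr0.a=0 thr2.a=2 thr2.b=0
thr0.a=0 thr2.a=2 thr2.b=1
thr0.a=2 thr2.a=0 thr2.b=0
thr0.a=2 thr2.a=0 thr2.b=1
thr0.a=2 thr2.a=2 thr2.b=0
thr0.a=2 thr2.a=2 thr2.b=1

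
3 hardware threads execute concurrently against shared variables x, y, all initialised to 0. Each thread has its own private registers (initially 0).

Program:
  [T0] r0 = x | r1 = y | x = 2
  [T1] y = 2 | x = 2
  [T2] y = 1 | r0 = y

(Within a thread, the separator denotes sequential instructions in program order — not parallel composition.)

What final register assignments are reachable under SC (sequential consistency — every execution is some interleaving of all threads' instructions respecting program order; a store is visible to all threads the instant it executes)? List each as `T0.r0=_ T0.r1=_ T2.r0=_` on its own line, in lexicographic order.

T0.r0=0 T0.r1=0 T2.r0=1
T0.r0=0 T0.r1=0 T2.r0=2
T0.r0=0 T0.r1=1 T2.r0=1
T0.r0=0 T0.r1=1 T2.r0=2
T0.r0=0 T0.r1=2 T2.r0=1
T0.r0=0 T0.r1=2 T2.r0=2
T0.r0=2 T0.r1=1 T2.r0=1
T0.r0=2 T0.r1=2 T2.r0=1
T0.r0=2 T0.r1=2 T2.r0=2

outcome vector order: (T0.r0,T0.r1,T2.r0)
|SC outcomes| = 9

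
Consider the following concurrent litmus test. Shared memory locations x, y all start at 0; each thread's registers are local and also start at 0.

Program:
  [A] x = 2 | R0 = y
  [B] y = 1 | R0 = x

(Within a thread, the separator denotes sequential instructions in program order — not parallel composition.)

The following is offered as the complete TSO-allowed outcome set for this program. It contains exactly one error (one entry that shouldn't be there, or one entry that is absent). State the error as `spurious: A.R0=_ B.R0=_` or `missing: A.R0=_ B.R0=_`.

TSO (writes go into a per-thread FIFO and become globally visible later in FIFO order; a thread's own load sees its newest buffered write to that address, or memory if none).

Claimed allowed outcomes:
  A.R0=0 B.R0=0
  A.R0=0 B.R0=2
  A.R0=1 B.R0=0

outcome vector order: (A.R0,B.R0)
TSO (4): 0/0; 0/2; 1/0; 1/2
TSO∖claimed = {1/2}

missing: A.R0=1 B.R0=2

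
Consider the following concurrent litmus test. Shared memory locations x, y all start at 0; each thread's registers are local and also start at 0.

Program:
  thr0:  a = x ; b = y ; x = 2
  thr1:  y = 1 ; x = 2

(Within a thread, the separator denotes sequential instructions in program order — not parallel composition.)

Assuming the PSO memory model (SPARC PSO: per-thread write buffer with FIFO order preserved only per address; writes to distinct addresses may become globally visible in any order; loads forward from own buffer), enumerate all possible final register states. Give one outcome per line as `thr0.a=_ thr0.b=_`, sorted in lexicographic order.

thr0.a=0 thr0.b=0
thr0.a=0 thr0.b=1
thr0.a=2 thr0.b=0
thr0.a=2 thr0.b=1

outcome vector order: (thr0.a,thr0.b)
|PSO outcomes| = 4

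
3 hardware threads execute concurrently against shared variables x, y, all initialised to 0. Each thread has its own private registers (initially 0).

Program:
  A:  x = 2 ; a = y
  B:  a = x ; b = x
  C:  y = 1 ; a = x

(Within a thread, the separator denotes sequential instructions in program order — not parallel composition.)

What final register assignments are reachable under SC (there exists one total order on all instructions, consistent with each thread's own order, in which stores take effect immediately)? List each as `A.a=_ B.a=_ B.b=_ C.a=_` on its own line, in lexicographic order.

outcome vector order: (A.a,B.a,B.b,C.a)
|SC outcomes| = 9

A.a=0 B.a=0 B.b=0 C.a=2
A.a=0 B.a=0 B.b=2 C.a=2
A.a=0 B.a=2 B.b=2 C.a=2
A.a=1 B.a=0 B.b=0 C.a=0
A.a=1 B.a=0 B.b=0 C.a=2
A.a=1 B.a=0 B.b=2 C.a=0
A.a=1 B.a=0 B.b=2 C.a=2
A.a=1 B.a=2 B.b=2 C.a=0
A.a=1 B.a=2 B.b=2 C.a=2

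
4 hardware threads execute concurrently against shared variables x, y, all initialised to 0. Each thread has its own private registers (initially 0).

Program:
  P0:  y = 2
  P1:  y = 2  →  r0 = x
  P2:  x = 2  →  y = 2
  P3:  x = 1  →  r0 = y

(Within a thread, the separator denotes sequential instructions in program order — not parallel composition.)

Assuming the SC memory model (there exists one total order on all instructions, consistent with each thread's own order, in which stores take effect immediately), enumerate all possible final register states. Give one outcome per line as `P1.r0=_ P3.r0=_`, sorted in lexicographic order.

P1.r0=0 P3.r0=2
P1.r0=1 P3.r0=0
P1.r0=1 P3.r0=2
P1.r0=2 P3.r0=0
P1.r0=2 P3.r0=2

outcome vector order: (P1.r0,P3.r0)
|SC outcomes| = 5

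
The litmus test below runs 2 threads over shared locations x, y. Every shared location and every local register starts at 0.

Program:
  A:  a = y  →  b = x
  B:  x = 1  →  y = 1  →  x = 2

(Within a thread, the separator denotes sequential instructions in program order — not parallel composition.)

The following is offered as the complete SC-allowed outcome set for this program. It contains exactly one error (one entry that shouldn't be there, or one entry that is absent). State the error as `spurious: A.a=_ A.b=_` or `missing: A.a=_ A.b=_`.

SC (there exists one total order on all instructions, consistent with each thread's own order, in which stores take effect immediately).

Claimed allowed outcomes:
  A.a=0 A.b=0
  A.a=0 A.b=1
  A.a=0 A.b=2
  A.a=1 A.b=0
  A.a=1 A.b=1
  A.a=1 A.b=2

outcome vector order: (A.a,A.b)
SC (5): <0 0>, <0 1>, <0 2>, <1 1>, <1 2>
claimed∖SC = {<1 0>}

spurious: A.a=1 A.b=0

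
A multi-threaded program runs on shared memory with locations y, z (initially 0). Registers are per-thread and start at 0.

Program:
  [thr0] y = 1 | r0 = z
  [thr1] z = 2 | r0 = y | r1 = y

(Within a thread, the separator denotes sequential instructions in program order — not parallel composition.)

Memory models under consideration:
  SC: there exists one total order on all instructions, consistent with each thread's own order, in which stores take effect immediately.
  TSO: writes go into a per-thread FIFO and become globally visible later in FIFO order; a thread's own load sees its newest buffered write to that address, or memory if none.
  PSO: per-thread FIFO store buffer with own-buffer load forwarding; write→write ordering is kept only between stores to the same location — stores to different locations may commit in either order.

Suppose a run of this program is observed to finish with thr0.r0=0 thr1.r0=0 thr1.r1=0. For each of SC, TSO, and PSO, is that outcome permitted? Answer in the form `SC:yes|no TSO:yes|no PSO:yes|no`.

SC:no TSO:yes PSO:yes

outcome vector order: (thr0.r0,thr1.r0,thr1.r1)
SC (4): (0,1,1), (2,0,0), (2,0,1), (2,1,1)
TSO (6): (0,0,0), (0,0,1), (0,1,1), (2,0,0), (2,0,1), (2,1,1)
PSO (6): (0,0,0), (0,0,1), (0,1,1), (2,0,0), (2,0,1), (2,1,1)
target (0,0,0) ∈ {TSO,PSO}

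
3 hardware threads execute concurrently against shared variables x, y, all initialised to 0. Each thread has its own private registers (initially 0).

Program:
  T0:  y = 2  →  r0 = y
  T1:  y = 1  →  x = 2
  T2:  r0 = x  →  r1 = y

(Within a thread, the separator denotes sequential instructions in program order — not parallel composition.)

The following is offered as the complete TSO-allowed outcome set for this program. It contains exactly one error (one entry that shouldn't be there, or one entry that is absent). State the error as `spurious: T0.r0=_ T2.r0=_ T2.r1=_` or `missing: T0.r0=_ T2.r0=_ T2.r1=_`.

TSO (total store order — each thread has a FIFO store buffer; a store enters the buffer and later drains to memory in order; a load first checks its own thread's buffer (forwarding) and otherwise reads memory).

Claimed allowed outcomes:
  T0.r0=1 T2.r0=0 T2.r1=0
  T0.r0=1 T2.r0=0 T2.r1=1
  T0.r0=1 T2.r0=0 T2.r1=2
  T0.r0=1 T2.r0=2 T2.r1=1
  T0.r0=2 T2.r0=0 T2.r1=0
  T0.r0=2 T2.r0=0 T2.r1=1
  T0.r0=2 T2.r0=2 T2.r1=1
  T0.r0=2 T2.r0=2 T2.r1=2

outcome vector order: (T0.r0,T2.r0,T2.r1)
[TSO] allowed = {1/0/0 1/0/1 1/0/2 1/2/1 2/0/0 2/0/1 2/0/2 2/2/1 2/2/2}
TSO∖claimed = {2/0/2}

missing: T0.r0=2 T2.r0=0 T2.r1=2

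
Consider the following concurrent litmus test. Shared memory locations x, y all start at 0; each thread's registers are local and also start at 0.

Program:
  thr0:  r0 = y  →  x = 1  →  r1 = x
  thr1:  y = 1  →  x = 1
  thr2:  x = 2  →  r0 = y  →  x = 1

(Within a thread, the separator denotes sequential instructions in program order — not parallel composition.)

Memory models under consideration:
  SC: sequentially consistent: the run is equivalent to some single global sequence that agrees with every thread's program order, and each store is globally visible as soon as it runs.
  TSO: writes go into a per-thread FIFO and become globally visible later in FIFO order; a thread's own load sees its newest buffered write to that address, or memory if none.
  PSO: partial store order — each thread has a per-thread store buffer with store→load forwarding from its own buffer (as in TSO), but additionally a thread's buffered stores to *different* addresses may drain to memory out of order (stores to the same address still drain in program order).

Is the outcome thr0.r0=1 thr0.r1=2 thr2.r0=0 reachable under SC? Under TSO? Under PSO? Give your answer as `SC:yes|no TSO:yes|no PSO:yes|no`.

SC:no TSO:yes PSO:yes

outcome vector order: (thr0.r0,thr0.r1,thr2.r0)
SC (7): 010, 011, 020, 021, 110, 111, 121
TSO (8): 010, 011, 020, 021, 110, 111, 120, 121
PSO (8): 010, 011, 020, 021, 110, 111, 120, 121
target 120 ∈ {TSO,PSO}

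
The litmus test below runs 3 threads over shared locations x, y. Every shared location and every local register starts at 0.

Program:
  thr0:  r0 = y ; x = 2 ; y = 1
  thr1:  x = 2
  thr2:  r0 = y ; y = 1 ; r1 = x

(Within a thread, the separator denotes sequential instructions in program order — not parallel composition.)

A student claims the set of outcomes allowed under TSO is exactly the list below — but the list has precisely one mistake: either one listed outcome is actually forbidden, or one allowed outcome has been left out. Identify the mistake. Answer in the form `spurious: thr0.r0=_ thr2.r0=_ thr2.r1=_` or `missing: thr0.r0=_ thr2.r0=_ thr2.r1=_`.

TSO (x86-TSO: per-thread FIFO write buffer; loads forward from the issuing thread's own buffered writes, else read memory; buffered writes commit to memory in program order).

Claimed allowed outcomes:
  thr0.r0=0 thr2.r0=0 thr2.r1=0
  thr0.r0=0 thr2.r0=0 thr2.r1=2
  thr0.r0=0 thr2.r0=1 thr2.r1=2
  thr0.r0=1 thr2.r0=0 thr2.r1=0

outcome vector order: (thr0.r0,thr2.r0,thr2.r1)
TSO (5): 000 002 012 100 102
TSO∖claimed = {102}

missing: thr0.r0=1 thr2.r0=0 thr2.r1=2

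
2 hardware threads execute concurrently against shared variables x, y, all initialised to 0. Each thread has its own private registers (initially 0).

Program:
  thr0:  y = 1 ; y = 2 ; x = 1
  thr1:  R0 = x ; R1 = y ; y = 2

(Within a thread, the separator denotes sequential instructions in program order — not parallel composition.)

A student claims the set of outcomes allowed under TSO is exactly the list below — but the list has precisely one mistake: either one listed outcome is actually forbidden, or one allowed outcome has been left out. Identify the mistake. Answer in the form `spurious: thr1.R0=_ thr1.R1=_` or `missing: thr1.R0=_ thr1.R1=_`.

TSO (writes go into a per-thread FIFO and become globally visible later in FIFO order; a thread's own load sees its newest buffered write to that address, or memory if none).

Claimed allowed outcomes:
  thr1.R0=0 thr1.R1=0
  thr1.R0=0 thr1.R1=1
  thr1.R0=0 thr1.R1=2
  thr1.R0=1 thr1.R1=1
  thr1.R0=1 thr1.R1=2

outcome vector order: (thr1.R0,thr1.R1)
TSO (4): <0 0> <0 1> <0 2> <1 2>
claimed∖TSO = {<1 1>}

spurious: thr1.R0=1 thr1.R1=1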